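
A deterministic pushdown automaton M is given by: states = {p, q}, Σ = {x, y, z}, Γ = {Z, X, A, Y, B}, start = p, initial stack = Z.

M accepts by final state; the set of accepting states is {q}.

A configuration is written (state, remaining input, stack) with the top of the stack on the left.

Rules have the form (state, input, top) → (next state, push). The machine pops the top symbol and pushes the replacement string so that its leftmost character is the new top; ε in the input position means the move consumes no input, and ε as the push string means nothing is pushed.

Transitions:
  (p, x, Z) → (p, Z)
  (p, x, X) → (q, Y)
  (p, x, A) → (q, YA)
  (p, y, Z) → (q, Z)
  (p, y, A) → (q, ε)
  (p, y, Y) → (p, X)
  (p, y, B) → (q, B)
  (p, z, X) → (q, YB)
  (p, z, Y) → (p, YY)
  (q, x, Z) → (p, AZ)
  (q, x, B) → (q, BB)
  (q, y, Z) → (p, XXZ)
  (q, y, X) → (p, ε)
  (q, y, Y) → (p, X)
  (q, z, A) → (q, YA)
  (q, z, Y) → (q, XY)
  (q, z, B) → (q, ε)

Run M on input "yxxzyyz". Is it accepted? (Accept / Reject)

Accept

(p, yxxzyyz, Z) ⊢ (q, xxzyyz, Z) ⊢ (p, xzyyz, AZ) ⊢ (q, zyyz, YAZ) ⊢ (q, yyz, XYAZ) ⊢ (p, yz, YAZ) ⊢ (p, z, XAZ) ⊢ (q, ε, YBAZ)
All input consumed; state q ∈ F.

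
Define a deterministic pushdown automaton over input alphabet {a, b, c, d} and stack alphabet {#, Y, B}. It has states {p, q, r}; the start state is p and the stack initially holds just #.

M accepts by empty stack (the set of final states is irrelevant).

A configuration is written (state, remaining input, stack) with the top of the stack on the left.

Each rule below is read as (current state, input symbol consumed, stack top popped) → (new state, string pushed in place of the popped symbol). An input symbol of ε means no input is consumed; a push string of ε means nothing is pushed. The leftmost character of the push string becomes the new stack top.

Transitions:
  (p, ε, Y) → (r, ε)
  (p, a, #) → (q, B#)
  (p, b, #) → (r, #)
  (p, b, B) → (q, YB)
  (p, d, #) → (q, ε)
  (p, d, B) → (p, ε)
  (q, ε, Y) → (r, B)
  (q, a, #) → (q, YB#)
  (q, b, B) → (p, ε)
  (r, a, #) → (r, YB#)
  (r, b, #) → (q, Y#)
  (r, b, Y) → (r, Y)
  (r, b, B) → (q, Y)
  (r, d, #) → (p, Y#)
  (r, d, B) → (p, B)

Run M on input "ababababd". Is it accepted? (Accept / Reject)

Accept

(p, ababababd, #) ⊢ (q, babababd, B#) ⊢ (p, abababd, #) ⊢ (q, bababd, B#) ⊢ (p, ababd, #) ⊢ (q, babd, B#) ⊢ (p, abd, #) ⊢ (q, bd, B#) ⊢ (p, d, #) ⊢ (q, ε, ε)
All input consumed and the stack is empty.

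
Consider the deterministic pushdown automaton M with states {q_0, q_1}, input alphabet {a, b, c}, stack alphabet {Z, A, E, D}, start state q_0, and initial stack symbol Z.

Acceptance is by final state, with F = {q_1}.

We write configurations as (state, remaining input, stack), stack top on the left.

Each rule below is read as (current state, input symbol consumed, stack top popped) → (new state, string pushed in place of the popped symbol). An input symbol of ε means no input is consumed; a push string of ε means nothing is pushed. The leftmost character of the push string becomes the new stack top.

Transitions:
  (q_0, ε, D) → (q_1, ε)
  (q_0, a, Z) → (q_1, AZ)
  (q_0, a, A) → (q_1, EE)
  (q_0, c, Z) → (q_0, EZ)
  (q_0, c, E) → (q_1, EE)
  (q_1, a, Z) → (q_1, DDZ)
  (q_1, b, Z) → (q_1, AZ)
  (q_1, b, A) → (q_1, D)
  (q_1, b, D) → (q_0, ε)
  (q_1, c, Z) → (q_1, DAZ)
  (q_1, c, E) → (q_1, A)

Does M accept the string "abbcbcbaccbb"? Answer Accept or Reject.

(q_0, abbcbcbaccbb, Z)
  read a, top Z: go to q_1, push AZ → (q_1, bbcbcbaccbb, AZ)
  read b, top A: go to q_1, push D → (q_1, bcbcbaccbb, DZ)
  read b, top D: go to q_0, push ε → (q_0, cbcbaccbb, Z)
  read c, top Z: go to q_0, push EZ → (q_0, bcbaccbb, EZ)
No transition applies at (q_0, bcbaccbb, EZ); input not fully consumed.

Reject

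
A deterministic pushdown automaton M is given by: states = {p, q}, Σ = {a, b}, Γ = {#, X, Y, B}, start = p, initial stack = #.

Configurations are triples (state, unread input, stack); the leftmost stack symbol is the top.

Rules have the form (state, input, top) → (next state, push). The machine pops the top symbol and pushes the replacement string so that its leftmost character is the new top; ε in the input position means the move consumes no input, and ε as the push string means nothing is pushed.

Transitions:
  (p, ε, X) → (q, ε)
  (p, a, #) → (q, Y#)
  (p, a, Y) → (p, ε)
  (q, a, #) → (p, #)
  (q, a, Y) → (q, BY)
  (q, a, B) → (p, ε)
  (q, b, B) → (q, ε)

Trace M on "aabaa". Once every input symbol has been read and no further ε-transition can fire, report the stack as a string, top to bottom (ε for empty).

Y#

(p, aabaa, #) ⊢ (q, abaa, Y#) ⊢ (q, baa, BY#) ⊢ (q, aa, Y#) ⊢ (q, a, BY#) ⊢ (p, ε, Y#)
All input consumed in state p with stack Y#.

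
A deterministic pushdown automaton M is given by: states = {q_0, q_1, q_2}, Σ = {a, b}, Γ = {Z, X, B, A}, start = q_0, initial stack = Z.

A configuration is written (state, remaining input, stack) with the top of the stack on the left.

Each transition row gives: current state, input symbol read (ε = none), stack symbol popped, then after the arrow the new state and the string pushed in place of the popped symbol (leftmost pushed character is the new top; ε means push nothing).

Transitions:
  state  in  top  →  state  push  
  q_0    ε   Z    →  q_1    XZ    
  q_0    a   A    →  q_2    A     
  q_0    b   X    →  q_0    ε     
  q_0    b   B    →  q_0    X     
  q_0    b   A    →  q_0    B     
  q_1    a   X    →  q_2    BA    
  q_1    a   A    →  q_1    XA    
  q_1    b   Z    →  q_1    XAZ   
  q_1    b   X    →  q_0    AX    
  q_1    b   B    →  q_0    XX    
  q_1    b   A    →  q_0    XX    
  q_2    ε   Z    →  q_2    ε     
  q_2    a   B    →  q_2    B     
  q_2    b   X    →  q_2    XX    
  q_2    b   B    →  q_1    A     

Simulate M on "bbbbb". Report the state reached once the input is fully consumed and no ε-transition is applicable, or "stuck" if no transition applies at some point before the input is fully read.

q_1

(q_0, bbbbb, Z)
  ε-move, top Z: go to q_1, push XZ → (q_1, bbbbb, XZ)
  read b, top X: go to q_0, push AX → (q_0, bbbb, AXZ)
  read b, top A: go to q_0, push B → (q_0, bbb, BXZ)
  read b, top B: go to q_0, push X → (q_0, bb, XXZ)
  read b, top X: go to q_0, push ε → (q_0, b, XZ)
  read b, top X: go to q_0, push ε → (q_0, ε, Z)
  ε-move, top Z: go to q_1, push XZ → (q_1, ε, XZ)
All input consumed; M is in state q_1.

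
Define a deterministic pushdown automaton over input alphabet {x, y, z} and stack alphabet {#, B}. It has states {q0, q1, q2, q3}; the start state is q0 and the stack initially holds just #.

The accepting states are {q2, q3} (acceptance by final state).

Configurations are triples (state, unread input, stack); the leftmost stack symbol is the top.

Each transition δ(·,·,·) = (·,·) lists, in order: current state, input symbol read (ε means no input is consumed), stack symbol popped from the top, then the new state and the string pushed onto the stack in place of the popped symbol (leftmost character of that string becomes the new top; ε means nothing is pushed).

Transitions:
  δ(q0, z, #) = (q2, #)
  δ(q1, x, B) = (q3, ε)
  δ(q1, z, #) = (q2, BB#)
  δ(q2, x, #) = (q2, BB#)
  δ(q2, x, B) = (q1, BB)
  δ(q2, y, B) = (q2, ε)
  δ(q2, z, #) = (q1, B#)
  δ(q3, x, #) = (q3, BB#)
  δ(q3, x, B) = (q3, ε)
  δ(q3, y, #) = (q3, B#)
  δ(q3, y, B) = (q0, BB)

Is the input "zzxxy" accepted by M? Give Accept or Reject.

(q0, zzxxy, #) ⊢ (q2, zxxy, #) ⊢ (q1, xxy, B#) ⊢ (q3, xy, #) ⊢ (q3, y, BB#) ⊢ (q0, ε, BBB#)
All input consumed; state q0 ∉ F and no further ε-move applies.

Reject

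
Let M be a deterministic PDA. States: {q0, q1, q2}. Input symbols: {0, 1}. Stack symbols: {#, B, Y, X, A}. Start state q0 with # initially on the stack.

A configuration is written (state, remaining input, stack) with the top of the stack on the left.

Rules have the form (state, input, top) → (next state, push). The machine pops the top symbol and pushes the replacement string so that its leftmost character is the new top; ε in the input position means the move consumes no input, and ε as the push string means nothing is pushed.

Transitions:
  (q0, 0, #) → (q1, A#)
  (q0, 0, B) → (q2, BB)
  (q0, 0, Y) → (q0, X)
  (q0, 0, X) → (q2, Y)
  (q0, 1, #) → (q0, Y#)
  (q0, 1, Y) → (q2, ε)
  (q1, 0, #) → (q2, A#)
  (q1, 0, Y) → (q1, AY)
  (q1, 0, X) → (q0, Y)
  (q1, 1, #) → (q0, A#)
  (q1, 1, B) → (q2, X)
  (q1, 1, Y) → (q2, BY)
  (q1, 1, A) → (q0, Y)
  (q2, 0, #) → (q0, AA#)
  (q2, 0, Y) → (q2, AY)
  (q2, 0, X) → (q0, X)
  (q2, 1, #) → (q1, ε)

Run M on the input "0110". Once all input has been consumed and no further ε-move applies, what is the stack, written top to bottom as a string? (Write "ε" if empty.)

AA#

(q0, 0110, #)
  read 0, top #: go to q1, push A# → (q1, 110, A#)
  read 1, top A: go to q0, push Y → (q0, 10, Y#)
  read 1, top Y: go to q2, push ε → (q2, 0, #)
  read 0, top #: go to q0, push AA# → (q0, ε, AA#)
All input consumed in state q0 with stack AA#.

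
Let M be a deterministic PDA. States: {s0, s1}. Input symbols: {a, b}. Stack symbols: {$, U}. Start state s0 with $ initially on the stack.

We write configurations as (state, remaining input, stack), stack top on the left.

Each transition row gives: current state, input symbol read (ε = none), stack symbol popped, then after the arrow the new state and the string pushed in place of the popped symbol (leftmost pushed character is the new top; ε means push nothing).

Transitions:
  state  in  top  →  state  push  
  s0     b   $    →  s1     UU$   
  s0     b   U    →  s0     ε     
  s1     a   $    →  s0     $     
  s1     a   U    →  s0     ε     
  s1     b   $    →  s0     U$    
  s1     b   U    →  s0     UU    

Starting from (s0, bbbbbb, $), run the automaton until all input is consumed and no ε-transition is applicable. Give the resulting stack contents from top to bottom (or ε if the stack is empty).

UU$

(s0, bbbbbb, $)
  read b, top $: go to s1, push UU$ → (s1, bbbbb, UU$)
  read b, top U: go to s0, push UU → (s0, bbbb, UUU$)
  read b, top U: go to s0, push ε → (s0, bbb, UU$)
  read b, top U: go to s0, push ε → (s0, bb, U$)
  read b, top U: go to s0, push ε → (s0, b, $)
  read b, top $: go to s1, push UU$ → (s1, ε, UU$)
All input consumed in state s1 with stack UU$.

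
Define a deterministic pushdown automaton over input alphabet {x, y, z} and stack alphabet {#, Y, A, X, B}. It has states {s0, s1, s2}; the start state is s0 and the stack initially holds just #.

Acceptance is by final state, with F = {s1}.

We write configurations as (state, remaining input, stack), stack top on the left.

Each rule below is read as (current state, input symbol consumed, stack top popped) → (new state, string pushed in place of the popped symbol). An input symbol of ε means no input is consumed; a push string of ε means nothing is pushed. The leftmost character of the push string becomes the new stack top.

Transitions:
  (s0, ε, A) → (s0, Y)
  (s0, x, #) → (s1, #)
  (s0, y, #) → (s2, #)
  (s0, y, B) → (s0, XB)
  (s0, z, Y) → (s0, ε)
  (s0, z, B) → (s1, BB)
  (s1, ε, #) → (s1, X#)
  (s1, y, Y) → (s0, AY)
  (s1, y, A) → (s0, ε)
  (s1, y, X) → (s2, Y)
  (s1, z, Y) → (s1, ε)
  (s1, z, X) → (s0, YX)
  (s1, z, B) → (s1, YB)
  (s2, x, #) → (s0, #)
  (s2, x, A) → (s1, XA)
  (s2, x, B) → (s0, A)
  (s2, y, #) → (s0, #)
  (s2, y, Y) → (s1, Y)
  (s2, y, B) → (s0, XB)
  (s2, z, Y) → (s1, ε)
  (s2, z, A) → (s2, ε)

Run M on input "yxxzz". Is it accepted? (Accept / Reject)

(s0, yxxzz, #)
  read y, top #: go to s2, push # → (s2, xxzz, #)
  read x, top #: go to s0, push # → (s0, xzz, #)
  read x, top #: go to s1, push # → (s1, zz, #)
  ε-move, top #: go to s1, push X# → (s1, zz, X#)
  read z, top X: go to s0, push YX → (s0, z, YX#)
  read z, top Y: go to s0, push ε → (s0, ε, X#)
All input consumed; state s0 ∉ F and no further ε-move applies.

Reject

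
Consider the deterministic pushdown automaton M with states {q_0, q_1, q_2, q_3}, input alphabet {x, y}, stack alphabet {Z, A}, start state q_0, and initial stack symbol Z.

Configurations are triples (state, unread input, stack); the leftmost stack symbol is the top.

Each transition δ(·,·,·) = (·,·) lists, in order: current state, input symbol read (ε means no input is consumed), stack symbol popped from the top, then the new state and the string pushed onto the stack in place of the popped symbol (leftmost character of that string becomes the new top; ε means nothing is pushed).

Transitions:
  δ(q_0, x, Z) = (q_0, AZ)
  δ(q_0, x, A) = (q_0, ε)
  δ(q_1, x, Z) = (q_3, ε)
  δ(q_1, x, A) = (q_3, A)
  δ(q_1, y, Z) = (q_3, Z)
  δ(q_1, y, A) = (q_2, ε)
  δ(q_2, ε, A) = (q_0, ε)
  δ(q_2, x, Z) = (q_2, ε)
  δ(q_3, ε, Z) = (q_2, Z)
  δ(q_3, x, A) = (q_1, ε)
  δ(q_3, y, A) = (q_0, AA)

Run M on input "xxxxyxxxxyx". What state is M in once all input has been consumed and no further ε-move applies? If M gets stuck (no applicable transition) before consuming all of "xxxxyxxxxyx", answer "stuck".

stuck

(q_0, xxxxyxxxxyx, Z)
  read x, top Z: go to q_0, push AZ → (q_0, xxxyxxxxyx, AZ)
  read x, top A: go to q_0, push ε → (q_0, xxyxxxxyx, Z)
  read x, top Z: go to q_0, push AZ → (q_0, xyxxxxyx, AZ)
  read x, top A: go to q_0, push ε → (q_0, yxxxxyx, Z)
No transition for (q_0, y, top Z); M blocks with input yxxxxyx remaining.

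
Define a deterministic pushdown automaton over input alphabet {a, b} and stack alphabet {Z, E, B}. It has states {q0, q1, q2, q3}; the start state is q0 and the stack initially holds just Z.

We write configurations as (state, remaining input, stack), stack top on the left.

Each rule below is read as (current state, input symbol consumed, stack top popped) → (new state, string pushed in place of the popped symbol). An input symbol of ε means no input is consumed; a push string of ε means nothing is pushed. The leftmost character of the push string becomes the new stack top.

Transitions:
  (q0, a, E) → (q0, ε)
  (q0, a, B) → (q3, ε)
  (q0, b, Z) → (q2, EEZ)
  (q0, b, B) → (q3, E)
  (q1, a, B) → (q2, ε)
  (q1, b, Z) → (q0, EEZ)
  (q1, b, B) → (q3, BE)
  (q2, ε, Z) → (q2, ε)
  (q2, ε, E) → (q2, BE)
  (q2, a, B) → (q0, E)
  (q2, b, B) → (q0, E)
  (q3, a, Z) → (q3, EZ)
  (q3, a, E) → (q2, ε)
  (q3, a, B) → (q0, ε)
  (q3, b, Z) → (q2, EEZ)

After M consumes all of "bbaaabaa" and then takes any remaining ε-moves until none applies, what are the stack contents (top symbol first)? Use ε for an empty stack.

(q0, bbaaabaa, Z)
  read b, top Z: go to q2, push EEZ → (q2, baaabaa, EEZ)
  ε-move, top E: go to q2, push BE → (q2, baaabaa, BEEZ)
  read b, top B: go to q0, push E → (q0, aaabaa, EEEZ)
  read a, top E: go to q0, push ε → (q0, aabaa, EEZ)
  read a, top E: go to q0, push ε → (q0, abaa, EZ)
  read a, top E: go to q0, push ε → (q0, baa, Z)
  read b, top Z: go to q2, push EEZ → (q2, aa, EEZ)
  ε-move, top E: go to q2, push BE → (q2, aa, BEEZ)
  read a, top B: go to q0, push E → (q0, a, EEEZ)
  read a, top E: go to q0, push ε → (q0, ε, EEZ)
All input consumed in state q0 with stack EEZ.

EEZ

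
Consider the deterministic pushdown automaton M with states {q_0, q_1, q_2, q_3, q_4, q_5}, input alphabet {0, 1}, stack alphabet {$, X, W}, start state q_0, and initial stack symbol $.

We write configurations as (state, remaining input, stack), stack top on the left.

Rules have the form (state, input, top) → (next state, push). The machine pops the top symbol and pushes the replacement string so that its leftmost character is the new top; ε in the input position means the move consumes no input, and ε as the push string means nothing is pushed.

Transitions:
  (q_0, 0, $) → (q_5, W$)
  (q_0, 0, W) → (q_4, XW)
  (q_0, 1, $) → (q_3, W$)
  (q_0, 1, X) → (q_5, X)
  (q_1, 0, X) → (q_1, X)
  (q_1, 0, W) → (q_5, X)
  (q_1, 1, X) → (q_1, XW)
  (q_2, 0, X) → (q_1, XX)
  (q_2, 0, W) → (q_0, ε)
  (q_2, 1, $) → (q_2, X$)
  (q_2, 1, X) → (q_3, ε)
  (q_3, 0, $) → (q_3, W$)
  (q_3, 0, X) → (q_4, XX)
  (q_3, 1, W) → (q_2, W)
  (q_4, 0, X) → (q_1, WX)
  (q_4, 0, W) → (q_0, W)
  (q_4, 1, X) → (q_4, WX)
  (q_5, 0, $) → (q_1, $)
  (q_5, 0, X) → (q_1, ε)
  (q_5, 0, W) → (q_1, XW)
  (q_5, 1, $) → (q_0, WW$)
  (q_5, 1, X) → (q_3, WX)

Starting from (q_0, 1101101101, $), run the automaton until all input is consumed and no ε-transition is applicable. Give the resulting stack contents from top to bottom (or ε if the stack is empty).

W$

(q_0, 1101101101, $)
  read 1, top $: go to q_3, push W$ → (q_3, 101101101, W$)
  read 1, top W: go to q_2, push W → (q_2, 01101101, W$)
  read 0, top W: go to q_0, push ε → (q_0, 1101101, $)
  read 1, top $: go to q_3, push W$ → (q_3, 101101, W$)
  read 1, top W: go to q_2, push W → (q_2, 01101, W$)
  read 0, top W: go to q_0, push ε → (q_0, 1101, $)
  read 1, top $: go to q_3, push W$ → (q_3, 101, W$)
  read 1, top W: go to q_2, push W → (q_2, 01, W$)
  read 0, top W: go to q_0, push ε → (q_0, 1, $)
  read 1, top $: go to q_3, push W$ → (q_3, ε, W$)
All input consumed in state q_3 with stack W$.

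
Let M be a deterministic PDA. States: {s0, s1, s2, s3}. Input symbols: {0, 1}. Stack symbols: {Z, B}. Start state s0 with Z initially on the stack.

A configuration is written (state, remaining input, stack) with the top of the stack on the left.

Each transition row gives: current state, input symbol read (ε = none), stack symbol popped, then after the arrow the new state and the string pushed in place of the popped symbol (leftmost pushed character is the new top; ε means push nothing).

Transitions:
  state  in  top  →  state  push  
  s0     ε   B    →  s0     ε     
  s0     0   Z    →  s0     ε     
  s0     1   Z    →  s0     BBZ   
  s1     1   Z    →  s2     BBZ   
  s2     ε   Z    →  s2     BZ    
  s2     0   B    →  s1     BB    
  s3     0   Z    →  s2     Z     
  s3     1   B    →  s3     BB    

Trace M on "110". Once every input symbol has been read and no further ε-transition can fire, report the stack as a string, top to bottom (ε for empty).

(s0, 110, Z)
  read 1, top Z: go to s0, push BBZ → (s0, 10, BBZ)
  ε-move, top B: go to s0, push ε → (s0, 10, BZ)
  ε-move, top B: go to s0, push ε → (s0, 10, Z)
  read 1, top Z: go to s0, push BBZ → (s0, 0, BBZ)
  ε-move, top B: go to s0, push ε → (s0, 0, BZ)
  ε-move, top B: go to s0, push ε → (s0, 0, Z)
  read 0, top Z: go to s0, push ε → (s0, ε, ε)
All input consumed in state s0 with stack ε.

ε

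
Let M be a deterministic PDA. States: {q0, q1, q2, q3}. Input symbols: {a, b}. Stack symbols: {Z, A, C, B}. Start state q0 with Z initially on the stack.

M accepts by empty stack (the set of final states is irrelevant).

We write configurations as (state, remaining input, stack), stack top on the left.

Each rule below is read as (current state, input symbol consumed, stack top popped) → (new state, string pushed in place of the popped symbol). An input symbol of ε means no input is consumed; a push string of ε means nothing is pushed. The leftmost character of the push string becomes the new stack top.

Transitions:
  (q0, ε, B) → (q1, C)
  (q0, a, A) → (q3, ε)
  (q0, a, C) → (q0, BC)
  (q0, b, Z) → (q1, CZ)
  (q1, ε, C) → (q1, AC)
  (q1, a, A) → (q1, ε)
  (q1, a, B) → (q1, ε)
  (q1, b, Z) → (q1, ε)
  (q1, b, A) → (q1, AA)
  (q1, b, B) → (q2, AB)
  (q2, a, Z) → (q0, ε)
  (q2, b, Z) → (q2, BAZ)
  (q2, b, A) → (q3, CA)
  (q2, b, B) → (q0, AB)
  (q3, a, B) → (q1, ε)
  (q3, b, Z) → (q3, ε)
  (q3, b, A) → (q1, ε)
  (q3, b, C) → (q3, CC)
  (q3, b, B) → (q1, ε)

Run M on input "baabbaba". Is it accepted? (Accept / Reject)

Reject

(q0, baabbaba, Z)
  read b, top Z: go to q1, push CZ → (q1, aabbaba, CZ)
  ε-move, top C: go to q1, push AC → (q1, aabbaba, ACZ)
  read a, top A: go to q1, push ε → (q1, abbaba, CZ)
  ε-move, top C: go to q1, push AC → (q1, abbaba, ACZ)
  read a, top A: go to q1, push ε → (q1, bbaba, CZ)
  ε-move, top C: go to q1, push AC → (q1, bbaba, ACZ)
  read b, top A: go to q1, push AA → (q1, baba, AACZ)
  read b, top A: go to q1, push AA → (q1, aba, AAACZ)
  read a, top A: go to q1, push ε → (q1, ba, AACZ)
  read b, top A: go to q1, push AA → (q1, a, AAACZ)
  read a, top A: go to q1, push ε → (q1, ε, AACZ)
All input consumed; stack is AACZ, not empty, and no further ε-move applies.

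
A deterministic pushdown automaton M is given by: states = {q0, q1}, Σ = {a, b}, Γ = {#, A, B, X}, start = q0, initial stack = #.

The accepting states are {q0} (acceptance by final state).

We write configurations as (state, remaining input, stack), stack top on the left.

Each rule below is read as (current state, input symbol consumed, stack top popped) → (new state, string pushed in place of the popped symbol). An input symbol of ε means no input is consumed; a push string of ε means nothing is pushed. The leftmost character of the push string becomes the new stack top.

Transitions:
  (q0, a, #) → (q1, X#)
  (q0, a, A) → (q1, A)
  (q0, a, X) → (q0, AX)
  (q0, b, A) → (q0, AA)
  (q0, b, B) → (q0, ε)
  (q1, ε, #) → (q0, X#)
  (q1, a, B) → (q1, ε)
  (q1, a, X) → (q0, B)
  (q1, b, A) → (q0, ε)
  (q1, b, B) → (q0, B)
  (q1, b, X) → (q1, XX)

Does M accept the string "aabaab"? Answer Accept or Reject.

Accept

(q0, aabaab, #)
  read a, top #: go to q1, push X# → (q1, abaab, X#)
  read a, top X: go to q0, push B → (q0, baab, B#)
  read b, top B: go to q0, push ε → (q0, aab, #)
  read a, top #: go to q1, push X# → (q1, ab, X#)
  read a, top X: go to q0, push B → (q0, b, B#)
  read b, top B: go to q0, push ε → (q0, ε, #)
All input consumed; state q0 ∈ F.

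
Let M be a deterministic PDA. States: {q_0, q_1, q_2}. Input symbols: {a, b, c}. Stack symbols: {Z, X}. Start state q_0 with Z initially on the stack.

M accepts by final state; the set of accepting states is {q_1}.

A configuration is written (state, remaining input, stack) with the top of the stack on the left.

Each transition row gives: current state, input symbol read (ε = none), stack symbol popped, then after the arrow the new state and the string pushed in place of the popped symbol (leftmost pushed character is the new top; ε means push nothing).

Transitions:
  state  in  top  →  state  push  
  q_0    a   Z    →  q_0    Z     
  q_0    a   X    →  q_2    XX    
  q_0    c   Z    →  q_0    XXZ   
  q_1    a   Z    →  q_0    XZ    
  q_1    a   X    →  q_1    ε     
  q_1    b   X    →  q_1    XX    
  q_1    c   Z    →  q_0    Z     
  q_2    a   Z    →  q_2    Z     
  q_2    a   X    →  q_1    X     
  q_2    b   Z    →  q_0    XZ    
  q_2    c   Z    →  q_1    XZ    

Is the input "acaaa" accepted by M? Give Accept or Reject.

Accept

(q_0, acaaa, Z)
  read a, top Z: go to q_0, push Z → (q_0, caaa, Z)
  read c, top Z: go to q_0, push XXZ → (q_0, aaa, XXZ)
  read a, top X: go to q_2, push XX → (q_2, aa, XXXZ)
  read a, top X: go to q_1, push X → (q_1, a, XXXZ)
  read a, top X: go to q_1, push ε → (q_1, ε, XXZ)
All input consumed; state q_1 ∈ F.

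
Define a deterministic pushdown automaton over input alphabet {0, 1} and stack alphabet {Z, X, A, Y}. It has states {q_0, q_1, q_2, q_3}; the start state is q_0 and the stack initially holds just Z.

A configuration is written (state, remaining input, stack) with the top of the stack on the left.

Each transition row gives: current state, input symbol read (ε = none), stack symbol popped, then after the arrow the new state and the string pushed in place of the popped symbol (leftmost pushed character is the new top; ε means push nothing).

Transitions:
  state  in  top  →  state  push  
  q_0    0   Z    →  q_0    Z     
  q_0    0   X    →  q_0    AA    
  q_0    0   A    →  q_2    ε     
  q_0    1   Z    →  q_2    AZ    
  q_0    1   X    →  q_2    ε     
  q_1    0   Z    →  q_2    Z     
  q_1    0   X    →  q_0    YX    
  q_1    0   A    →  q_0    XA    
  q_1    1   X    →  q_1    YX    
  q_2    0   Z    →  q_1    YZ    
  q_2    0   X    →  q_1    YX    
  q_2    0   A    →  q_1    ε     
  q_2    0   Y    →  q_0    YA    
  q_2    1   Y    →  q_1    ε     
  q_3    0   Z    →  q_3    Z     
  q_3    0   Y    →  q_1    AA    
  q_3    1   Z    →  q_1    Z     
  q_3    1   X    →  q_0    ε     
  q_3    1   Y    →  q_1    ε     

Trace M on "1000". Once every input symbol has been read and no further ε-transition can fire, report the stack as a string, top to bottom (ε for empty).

(q_0, 1000, Z)
  read 1, top Z: go to q_2, push AZ → (q_2, 000, AZ)
  read 0, top A: go to q_1, push ε → (q_1, 00, Z)
  read 0, top Z: go to q_2, push Z → (q_2, 0, Z)
  read 0, top Z: go to q_1, push YZ → (q_1, ε, YZ)
All input consumed in state q_1 with stack YZ.

YZ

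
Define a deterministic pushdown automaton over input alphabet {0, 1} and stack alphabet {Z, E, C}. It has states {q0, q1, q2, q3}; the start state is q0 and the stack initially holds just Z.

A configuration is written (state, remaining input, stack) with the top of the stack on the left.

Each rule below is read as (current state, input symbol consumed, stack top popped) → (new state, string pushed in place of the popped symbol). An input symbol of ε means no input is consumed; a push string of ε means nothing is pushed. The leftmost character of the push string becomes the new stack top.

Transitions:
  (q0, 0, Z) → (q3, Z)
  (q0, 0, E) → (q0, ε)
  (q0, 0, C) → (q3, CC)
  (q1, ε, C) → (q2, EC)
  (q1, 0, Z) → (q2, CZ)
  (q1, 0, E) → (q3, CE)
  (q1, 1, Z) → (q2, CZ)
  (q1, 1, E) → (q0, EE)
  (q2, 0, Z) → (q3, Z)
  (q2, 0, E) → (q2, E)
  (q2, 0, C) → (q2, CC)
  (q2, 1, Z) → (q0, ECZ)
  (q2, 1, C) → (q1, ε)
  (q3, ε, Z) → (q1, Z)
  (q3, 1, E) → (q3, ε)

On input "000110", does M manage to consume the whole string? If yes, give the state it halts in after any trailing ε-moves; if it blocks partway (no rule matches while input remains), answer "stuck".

stuck

(q0, 000110, Z) ⊢ (q3, 00110, Z) ⊢ (q1, 00110, Z) ⊢ (q2, 0110, CZ) ⊢ (q2, 110, CCZ) ⊢ (q1, 10, CZ) ⊢ (q2, 10, ECZ)
No transition for (q2, 1, top E); M blocks with input 10 remaining.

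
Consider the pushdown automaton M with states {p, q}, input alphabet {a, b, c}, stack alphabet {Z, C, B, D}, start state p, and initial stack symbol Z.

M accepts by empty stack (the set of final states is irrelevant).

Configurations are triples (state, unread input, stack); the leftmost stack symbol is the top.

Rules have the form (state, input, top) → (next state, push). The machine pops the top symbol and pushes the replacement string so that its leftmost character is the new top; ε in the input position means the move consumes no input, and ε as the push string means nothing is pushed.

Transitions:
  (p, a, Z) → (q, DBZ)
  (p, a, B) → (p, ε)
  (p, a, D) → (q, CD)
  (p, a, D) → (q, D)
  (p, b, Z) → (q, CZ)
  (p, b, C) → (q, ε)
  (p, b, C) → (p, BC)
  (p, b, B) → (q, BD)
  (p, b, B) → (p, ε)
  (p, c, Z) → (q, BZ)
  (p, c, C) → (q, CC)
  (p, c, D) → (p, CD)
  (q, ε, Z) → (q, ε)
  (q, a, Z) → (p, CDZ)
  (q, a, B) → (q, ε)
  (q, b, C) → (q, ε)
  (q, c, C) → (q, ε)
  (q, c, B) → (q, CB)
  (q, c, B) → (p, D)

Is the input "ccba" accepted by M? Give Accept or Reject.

Accept

One accepting computation: (p, ccba, Z) ⊢ (q, cba, BZ) ⊢ (q, ba, CBZ) ⊢ (q, a, BZ) ⊢ (q, ε, Z) ⊢ (q, ε, ε)
All input consumed and the stack is empty.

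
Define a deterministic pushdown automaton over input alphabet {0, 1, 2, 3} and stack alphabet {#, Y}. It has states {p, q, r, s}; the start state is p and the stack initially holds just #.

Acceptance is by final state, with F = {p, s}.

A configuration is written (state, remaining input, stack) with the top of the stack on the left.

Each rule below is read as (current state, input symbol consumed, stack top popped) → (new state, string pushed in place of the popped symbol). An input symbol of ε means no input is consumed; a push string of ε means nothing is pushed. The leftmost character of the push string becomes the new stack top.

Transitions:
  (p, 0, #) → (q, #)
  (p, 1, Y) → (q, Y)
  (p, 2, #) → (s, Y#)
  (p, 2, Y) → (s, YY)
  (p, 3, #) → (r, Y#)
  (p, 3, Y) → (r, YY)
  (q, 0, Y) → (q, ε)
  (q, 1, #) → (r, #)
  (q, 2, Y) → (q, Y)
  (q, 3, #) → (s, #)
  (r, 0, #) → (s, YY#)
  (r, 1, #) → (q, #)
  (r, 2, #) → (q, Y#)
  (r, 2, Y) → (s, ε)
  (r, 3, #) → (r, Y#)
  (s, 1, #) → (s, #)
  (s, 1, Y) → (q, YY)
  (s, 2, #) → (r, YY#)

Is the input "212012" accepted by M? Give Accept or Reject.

Reject

(p, 212012, #) ⊢ (s, 12012, Y#) ⊢ (q, 2012, YY#) ⊢ (q, 012, YY#) ⊢ (q, 12, Y#)
No transition applies at (q, 12, Y#); input not fully consumed.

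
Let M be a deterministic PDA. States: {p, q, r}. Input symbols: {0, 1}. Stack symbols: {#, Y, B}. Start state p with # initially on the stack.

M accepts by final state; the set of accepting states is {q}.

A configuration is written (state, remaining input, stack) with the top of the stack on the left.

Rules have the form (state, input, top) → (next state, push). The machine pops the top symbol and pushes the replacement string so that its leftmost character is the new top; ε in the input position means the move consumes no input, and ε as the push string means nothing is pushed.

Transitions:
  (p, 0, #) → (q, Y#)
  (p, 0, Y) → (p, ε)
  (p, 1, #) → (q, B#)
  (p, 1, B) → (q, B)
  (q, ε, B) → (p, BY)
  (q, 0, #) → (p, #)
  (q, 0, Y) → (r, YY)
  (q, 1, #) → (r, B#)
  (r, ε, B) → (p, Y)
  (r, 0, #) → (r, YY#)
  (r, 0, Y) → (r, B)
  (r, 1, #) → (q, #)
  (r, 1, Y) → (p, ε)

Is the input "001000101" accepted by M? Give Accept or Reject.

Accept

(p, 001000101, #) ⊢ (q, 01000101, Y#) ⊢ (r, 1000101, YY#) ⊢ (p, 000101, Y#) ⊢ (p, 00101, #) ⊢ (q, 0101, Y#) ⊢ (r, 101, YY#) ⊢ (p, 01, Y#) ⊢ (p, 1, #) ⊢ (q, ε, B#)
All input consumed; state q ∈ F.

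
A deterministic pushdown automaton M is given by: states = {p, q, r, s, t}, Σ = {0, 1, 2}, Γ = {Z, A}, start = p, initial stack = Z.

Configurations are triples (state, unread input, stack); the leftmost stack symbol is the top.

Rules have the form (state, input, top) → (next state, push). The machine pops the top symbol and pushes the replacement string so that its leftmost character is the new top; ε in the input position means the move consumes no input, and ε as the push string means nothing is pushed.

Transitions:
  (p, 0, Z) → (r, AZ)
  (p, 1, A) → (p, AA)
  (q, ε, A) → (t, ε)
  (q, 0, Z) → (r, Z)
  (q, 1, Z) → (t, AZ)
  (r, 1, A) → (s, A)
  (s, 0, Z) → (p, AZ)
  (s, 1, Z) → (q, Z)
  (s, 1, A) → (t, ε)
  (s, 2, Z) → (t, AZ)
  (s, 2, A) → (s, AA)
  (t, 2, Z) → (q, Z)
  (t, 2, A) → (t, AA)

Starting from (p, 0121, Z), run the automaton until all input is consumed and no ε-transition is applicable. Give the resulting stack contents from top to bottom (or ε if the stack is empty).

(p, 0121, Z)
  read 0, top Z: go to r, push AZ → (r, 121, AZ)
  read 1, top A: go to s, push A → (s, 21, AZ)
  read 2, top A: go to s, push AA → (s, 1, AAZ)
  read 1, top A: go to t, push ε → (t, ε, AZ)
All input consumed in state t with stack AZ.

AZ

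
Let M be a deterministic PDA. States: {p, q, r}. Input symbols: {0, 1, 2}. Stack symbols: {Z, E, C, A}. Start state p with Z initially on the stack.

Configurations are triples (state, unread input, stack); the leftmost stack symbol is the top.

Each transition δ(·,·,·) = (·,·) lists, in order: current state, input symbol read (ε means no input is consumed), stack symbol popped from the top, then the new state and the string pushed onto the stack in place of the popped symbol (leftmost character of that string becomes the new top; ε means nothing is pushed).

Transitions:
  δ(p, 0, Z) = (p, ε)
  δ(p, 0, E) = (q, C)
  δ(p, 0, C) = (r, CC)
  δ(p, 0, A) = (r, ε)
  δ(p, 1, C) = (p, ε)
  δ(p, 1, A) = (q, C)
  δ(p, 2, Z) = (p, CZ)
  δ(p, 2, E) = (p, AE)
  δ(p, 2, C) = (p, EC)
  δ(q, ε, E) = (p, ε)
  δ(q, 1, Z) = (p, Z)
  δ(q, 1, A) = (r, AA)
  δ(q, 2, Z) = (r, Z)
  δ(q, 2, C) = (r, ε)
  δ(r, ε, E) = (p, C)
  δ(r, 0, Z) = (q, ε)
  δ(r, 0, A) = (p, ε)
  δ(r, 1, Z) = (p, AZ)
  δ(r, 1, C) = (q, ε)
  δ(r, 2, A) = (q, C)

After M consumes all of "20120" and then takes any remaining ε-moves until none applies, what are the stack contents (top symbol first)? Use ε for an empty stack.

(p, 20120, Z)
  read 2, top Z: go to p, push CZ → (p, 0120, CZ)
  read 0, top C: go to r, push CC → (r, 120, CCZ)
  read 1, top C: go to q, push ε → (q, 20, CZ)
  read 2, top C: go to r, push ε → (r, 0, Z)
  read 0, top Z: go to q, push ε → (q, ε, ε)
All input consumed in state q with stack ε.

ε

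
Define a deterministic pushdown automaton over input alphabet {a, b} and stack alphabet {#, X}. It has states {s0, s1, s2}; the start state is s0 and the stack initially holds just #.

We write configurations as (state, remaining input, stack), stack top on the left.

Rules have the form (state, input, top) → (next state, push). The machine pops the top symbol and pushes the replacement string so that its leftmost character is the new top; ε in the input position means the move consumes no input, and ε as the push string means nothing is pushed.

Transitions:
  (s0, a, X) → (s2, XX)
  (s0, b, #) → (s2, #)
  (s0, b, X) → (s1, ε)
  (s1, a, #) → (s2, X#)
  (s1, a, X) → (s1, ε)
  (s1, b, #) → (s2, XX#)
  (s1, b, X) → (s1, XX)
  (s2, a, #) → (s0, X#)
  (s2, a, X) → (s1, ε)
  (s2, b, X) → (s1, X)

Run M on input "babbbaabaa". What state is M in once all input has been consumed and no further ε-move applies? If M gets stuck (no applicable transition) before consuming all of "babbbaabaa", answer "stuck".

s1

(s0, babbbaabaa, #)
  read b, top #: go to s2, push # → (s2, abbbaabaa, #)
  read a, top #: go to s0, push X# → (s0, bbbaabaa, X#)
  read b, top X: go to s1, push ε → (s1, bbaabaa, #)
  read b, top #: go to s2, push XX# → (s2, baabaa, XX#)
  read b, top X: go to s1, push X → (s1, aabaa, XX#)
  read a, top X: go to s1, push ε → (s1, abaa, X#)
  read a, top X: go to s1, push ε → (s1, baa, #)
  read b, top #: go to s2, push XX# → (s2, aa, XX#)
  read a, top X: go to s1, push ε → (s1, a, X#)
  read a, top X: go to s1, push ε → (s1, ε, #)
All input consumed; M is in state s1.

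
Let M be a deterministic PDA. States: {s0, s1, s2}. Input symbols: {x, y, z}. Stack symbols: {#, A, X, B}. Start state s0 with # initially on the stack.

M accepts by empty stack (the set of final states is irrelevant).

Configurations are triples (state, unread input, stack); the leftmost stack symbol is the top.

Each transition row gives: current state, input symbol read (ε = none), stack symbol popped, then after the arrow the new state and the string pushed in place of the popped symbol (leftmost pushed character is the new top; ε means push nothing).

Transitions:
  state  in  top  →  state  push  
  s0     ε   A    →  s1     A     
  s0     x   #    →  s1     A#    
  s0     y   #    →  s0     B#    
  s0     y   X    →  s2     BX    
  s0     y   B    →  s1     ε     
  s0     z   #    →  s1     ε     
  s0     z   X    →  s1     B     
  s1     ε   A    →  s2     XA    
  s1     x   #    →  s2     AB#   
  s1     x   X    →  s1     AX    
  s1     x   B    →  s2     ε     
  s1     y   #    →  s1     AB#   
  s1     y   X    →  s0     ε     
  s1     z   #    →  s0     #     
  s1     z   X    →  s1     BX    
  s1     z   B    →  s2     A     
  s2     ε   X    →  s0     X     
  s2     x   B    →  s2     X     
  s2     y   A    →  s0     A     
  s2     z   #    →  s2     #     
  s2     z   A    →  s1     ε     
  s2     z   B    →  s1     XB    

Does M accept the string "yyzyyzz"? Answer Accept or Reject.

Accept

(s0, yyzyyzz, #)
  read y, top #: go to s0, push B# → (s0, yzyyzz, B#)
  read y, top B: go to s1, push ε → (s1, zyyzz, #)
  read z, top #: go to s0, push # → (s0, yyzz, #)
  read y, top #: go to s0, push B# → (s0, yzz, B#)
  read y, top B: go to s1, push ε → (s1, zz, #)
  read z, top #: go to s0, push # → (s0, z, #)
  read z, top #: go to s1, push ε → (s1, ε, ε)
All input consumed and the stack is empty.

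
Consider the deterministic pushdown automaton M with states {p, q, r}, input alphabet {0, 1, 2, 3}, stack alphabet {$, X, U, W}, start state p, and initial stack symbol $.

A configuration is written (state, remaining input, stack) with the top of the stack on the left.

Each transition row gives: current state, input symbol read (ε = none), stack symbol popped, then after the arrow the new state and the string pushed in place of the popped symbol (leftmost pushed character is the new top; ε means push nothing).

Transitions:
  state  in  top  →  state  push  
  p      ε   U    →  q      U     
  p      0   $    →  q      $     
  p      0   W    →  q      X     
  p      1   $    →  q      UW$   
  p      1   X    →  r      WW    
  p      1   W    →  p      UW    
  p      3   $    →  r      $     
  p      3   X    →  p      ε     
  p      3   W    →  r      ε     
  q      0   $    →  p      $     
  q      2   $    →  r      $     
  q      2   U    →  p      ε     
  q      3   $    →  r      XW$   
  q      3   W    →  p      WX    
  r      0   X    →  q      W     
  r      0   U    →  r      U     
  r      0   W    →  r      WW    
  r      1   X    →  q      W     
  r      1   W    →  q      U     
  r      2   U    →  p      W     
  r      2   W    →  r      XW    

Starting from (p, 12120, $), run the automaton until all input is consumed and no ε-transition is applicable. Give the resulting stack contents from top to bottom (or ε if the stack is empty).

X$

(p, 12120, $)
  read 1, top $: go to q, push UW$ → (q, 2120, UW$)
  read 2, top U: go to p, push ε → (p, 120, W$)
  read 1, top W: go to p, push UW → (p, 20, UW$)
  ε-move, top U: go to q, push U → (q, 20, UW$)
  read 2, top U: go to p, push ε → (p, 0, W$)
  read 0, top W: go to q, push X → (q, ε, X$)
All input consumed in state q with stack X$.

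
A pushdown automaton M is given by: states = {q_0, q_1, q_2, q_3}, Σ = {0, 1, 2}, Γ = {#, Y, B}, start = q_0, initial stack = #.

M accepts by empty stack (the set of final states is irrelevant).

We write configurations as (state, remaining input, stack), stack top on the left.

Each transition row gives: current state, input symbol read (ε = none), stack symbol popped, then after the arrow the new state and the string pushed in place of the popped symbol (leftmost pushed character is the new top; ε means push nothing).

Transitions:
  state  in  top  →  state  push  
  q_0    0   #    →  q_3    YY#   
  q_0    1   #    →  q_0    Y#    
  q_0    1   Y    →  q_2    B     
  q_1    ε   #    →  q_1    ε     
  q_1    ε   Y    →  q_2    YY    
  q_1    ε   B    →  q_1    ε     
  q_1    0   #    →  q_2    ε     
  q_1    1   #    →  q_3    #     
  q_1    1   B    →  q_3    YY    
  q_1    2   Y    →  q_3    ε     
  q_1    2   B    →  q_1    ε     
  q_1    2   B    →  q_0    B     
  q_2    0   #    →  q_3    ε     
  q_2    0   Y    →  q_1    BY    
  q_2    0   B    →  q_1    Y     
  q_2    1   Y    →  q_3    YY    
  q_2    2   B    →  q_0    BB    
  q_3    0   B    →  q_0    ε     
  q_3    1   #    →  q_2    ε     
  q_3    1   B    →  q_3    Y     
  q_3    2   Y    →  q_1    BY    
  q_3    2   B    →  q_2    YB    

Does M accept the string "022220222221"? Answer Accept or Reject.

One accepting computation: (q_0, 022220222221, #) ⊢ (q_3, 22220222221, YY#) ⊢ (q_1, 2220222221, BYY#) ⊢ (q_1, 2220222221, YY#) ⊢ (q_3, 220222221, Y#) ⊢ (q_1, 20222221, BY#) ⊢ (q_1, 0222221, Y#) ⊢ (q_2, 0222221, YY#) ⊢ (q_1, 222221, BYY#) ⊢ (q_1, 22221, YY#) ⊢ (q_3, 2221, Y#) ⊢ (q_1, 221, BY#) ⊢ (q_1, 21, Y#) ⊢ (q_3, 1, #) ⊢ (q_2, ε, ε)
All input consumed and the stack is empty.

Accept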